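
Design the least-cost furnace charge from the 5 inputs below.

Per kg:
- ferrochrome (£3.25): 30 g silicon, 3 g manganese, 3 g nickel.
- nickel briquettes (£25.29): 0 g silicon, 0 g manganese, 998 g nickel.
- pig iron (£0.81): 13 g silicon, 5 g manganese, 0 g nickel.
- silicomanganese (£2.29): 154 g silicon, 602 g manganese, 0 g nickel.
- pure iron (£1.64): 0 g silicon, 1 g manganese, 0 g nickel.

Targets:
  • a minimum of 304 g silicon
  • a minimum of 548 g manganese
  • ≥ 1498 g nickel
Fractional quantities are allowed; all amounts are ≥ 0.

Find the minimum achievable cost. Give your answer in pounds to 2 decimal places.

This is a linear program. Let x1 = kg of ferrochrome, x2 = kg of nickel briquettes, x3 = kg of pig iron, x4 = kg of silicomanganese, x5 = kg of pure iron.
Minimise 3.25x1 + 25.29x2 + 0.81x3 + 2.29x4 + 1.64x5 s.t.:
  30x1 + 13x3 + 154x4 ≥ 304   (silicon)
  3x1 + 5x3 + 602x4 + 1x5 ≥ 548   (manganese)
  3x1 + 998x2 ≥ 1498   (nickel)
  x1, x2, x3, x4, x5 ≥ 0.
The optimal basis is {nickel briquettes, silicomanganese}; ferrochrome, pig iron, pure iron drop out. Binding constraints: silicon and nickel.
That vertex is x2 = 1.501, x4 = 1.974.
Hence cost = 25.29·1.501 + 2.29·1.974 = £42.4808.

£42.48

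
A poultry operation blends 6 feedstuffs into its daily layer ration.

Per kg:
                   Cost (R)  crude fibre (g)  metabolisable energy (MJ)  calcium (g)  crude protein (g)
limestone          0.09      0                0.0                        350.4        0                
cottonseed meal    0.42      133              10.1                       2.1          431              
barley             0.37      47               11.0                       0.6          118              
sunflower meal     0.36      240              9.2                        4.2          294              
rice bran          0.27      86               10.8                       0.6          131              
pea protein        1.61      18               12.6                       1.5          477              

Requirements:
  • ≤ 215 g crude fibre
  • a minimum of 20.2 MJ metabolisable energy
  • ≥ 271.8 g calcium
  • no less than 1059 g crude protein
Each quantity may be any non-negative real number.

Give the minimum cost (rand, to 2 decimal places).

Let x1 = kg of limestone, x2 = kg of cottonseed meal, x3 = kg of barley, x4 = kg of sunflower meal, x5 = kg of rice bran, x6 = kg of pea protein.
min 0.09x1 + 0.42x2 + 0.37x3 + 0.36x4 + 0.27x5 + 1.61x6 subject to:
  133x2 + 47x3 + 240x4 + 86x5 + 18x6 ≤ 215   (crude fibre)
  10.1x2 + 11x3 + 9.2x4 + 10.8x5 + 12.6x6 ≥ 20.2   (metabolisable energy)
  350.4x1 + 2.1x2 + 0.6x3 + 4.2x4 + 0.6x5 + 1.5x6 ≥ 271.8   (calcium)
  431x2 + 118x3 + 294x4 + 131x5 + 477x6 ≥ 1059   (crude protein)
  x1, x2, x3, x4, x5, x6 ≥ 0.
The optimal basis is {limestone, cottonseed meal, pea protein}; barley, sunflower meal, rice bran drop out. Binding constraints: crude fibre, calcium, crude protein.
So limestone = 0.763 kg, cottonseed meal = 1.499 kg, pea protein = 0.8653 kg.
Hence cost = 0.09·0.763 + 0.42·1.499 + 1.61·0.8653 = R2.0914.

R2.09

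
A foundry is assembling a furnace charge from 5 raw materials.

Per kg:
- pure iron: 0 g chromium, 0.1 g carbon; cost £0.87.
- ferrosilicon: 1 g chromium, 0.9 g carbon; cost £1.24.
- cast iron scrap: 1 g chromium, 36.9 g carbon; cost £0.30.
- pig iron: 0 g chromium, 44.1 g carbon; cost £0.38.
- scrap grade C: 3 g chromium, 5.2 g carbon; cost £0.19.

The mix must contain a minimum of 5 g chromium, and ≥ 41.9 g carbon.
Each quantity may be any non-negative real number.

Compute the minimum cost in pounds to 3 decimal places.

£0.540

This is a linear program. Let x1 = kg of pure iron, x2 = kg of ferrosilicon, x3 = kg of cast iron scrap, x4 = kg of pig iron, x5 = kg of scrap grade C.
min 0.87x1 + 1.24x2 + 0.3x3 + 0.38x4 + 0.19x5 s.t.:
  1x2 + 1x3 + 3x5 ≥ 5   (chromium)
  0.1x1 + 0.9x2 + 36.9x3 + 44.1x4 + 5.2x5 ≥ 41.9   (carbon)
  x1, x2, x3, x4, x5 ≥ 0.
At the optimum only cast iron scrap, scrap grade C are positive (pure iron, ferrosilicon, pig iron = 0). There the chromium and carbon constraints are tight.
So cast iron scrap = 0.945 kg, scrap grade C = 1.352 kg.
Total cost: 0.3·0.945 + 0.19·1.352 = 0.54038.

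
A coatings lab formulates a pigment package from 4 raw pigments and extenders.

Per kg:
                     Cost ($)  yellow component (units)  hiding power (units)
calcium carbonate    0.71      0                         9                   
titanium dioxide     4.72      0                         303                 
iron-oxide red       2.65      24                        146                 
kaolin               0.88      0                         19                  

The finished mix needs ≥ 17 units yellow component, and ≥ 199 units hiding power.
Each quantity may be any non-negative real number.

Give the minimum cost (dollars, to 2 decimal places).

Treat it as an LP. Let x1 = kg of calcium carbonate, x2 = kg of titanium dioxide, x3 = kg of iron-oxide red, x4 = kg of kaolin.
Minimize 0.71x1 + 4.72x2 + 2.65x3 + 0.88x4 s.t.:
  24x3 ≥ 17   (yellow component)
  9x1 + 303x2 + 146x3 + 19x4 ≥ 199   (hiding power)
  x1, x2, x3, x4 ≥ 0.
The optimal basis is {titanium dioxide, iron-oxide red}; calcium carbonate, kaolin drop out. There the yellow component and hiding power constraints are tight.
Optimal quantities: titanium dioxide = 0.3155 kg, iron-oxide red = 0.7083 kg.
Hence cost = 4.72·0.3155 + 2.65·0.7083 = $3.3662.

$3.37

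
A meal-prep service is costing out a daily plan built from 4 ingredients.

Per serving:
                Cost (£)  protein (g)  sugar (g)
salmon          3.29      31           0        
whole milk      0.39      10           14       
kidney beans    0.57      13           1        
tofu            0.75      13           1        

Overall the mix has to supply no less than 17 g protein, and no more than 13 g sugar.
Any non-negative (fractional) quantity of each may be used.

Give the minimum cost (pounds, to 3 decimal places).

This is a linear program. Let x1 = servings of salmon, x2 = servings of whole milk, x3 = servings of kidney beans, x4 = servings of tofu.
Minimize 3.29x1 + 0.39x2 + 0.57x3 + 0.75x4 subject to:
  31x1 + 10x2 + 13x3 + 13x4 ≥ 17   (protein)
  14x2 + 1x3 + 1x4 ≤ 13   (sugar)
  x1, x2, x3, x4 ≥ 0.
At the optimum only whole milk, kidney beans are positive (salmon, tofu = 0). There the protein and sugar constraints are tight.
That vertex is x2 = 0.8837, x3 = 0.6279.
Cost = 0.39·0.8837 + 0.57·0.6279 = 0.70255.

£0.703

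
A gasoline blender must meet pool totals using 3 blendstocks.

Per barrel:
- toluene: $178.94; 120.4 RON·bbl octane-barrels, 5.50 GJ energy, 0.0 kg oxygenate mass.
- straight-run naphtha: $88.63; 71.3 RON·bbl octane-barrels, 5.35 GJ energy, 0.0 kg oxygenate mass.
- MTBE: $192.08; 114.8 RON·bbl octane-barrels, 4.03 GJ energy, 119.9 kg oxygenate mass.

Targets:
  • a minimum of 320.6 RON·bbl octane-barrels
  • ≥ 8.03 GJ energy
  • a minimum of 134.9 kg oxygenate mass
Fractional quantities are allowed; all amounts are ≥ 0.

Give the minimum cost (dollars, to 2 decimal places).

$454.08

Let x1 = barrels of toluene, x2 = barrels of straight-run naphtha, x3 = barrels of MTBE.
Minimize 178.94x1 + 88.63x2 + 192.08x3 subject to:
  120.4x1 + 71.3x2 + 114.8x3 ≥ 320.6   (octane-barrels)
  5.5x1 + 5.35x2 + 4.03x3 ≥ 8.03   (energy)
  119.9x3 ≥ 134.9   (oxygenate mass)
  x1, x2, x3 ≥ 0.
The optimal basis is {straight-run naphtha, MTBE}; toluene drops out. The octane-barrels and oxygenate mass requirements are met with equality.
That vertex is x2 = 2.685, x3 = 1.1251.
Cost = 88.63·2.685 + 192.08·1.1251 = 454.0808.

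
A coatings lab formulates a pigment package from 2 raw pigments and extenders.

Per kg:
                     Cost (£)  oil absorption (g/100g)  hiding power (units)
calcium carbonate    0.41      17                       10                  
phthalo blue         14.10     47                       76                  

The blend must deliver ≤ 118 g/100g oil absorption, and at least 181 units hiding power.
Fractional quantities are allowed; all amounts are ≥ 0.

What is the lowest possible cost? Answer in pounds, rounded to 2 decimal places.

£32.77

Let x1 = kg of calcium carbonate, x2 = kg of phthalo blue.
Minimize 0.41x1 + 14.1x2 with:
  17x1 + 47x2 ≤ 118   (oil absorption)
  10x1 + 76x2 ≥ 181   (hiding power)
  x1, x2 ≥ 0.
Both inputs are positive at the optimum. There the oil absorption and hiding power constraints are tight.
That vertex is x1 = 0.5608, x2 = 2.308.
Objective = 0.41·0.5608 + 14.1·2.308 = 32.7727.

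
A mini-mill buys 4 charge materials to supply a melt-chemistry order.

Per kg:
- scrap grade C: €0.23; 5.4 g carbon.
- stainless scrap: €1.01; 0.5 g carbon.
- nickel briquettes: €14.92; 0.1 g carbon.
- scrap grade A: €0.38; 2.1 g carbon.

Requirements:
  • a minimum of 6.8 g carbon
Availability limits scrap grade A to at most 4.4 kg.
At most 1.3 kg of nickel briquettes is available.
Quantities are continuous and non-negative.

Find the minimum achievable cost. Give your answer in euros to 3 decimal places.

€0.290

Treat it as an LP. Let x1 = kg of scrap grade C, x2 = kg of stainless scrap, x3 = kg of nickel briquettes, x4 = kg of scrap grade A.
Minimize 0.23x1 + 1.01x2 + 14.92x3 + 0.38x4 subject to:
  5.4x1 + 0.5x2 + 0.1x3 + 2.1x4 ≥ 6.8   (carbon)
  x4 ≤ 4.4
  x3 ≤ 1.3
  x1, x2, x3, x4 ≥ 0.
The minimum-cost mix takes nothing from stainless scrap, nickel briquettes, scrap grade A — only scrap grade C. There the carbon constraint is tight.
Solving gives x1 = 1.259.
Total cost: 0.23·1.259 = 0.28957.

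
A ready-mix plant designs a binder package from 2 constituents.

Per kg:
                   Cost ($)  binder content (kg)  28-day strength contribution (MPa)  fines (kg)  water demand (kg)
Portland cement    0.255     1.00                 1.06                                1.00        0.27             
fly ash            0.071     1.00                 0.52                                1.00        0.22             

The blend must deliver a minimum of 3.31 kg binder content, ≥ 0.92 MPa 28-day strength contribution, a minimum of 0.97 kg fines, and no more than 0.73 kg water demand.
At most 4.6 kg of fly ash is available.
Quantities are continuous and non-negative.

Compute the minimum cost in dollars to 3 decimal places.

$0.235

Treat it as an LP. Let x1 = kg of Portland cement, x2 = kg of fly ash.
Minimise 0.255x1 + 0.071x2 with:
  1x1 + 1x2 ≥ 3.31   (binder content)
  1.06x1 + 0.52x2 ≥ 0.92   (28-day strength contribution)
  1x1 + 1x2 ≥ 0.97   (fines)
  0.27x1 + 0.22x2 ≤ 0.73   (water demand)
  x2 ≤ 4.6
  x1, x2 ≥ 0.
At the optimum only fly ash is positive (Portland cement = 0). There the binder content constraint is tight.
Solving gives x2 = 3.31.
Objective = 0.071·3.31 = 0.23501.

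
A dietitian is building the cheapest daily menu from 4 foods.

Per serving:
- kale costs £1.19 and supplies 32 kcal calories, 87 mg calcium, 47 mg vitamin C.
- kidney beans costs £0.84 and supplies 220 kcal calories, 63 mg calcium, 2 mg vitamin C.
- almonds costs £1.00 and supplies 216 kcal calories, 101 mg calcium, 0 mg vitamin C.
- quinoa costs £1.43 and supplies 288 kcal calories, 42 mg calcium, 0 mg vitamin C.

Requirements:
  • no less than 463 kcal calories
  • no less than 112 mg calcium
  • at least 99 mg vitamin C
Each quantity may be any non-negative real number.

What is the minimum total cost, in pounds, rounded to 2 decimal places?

Treat it as an LP. Let x1 = servings of kale, x2 = servings of kidney beans, x3 = servings of almonds, x4 = servings of quinoa.
Minimise 1.19x1 + 0.84x2 + 1x3 + 1.43x4 with:
  32x1 + 220x2 + 216x3 + 288x4 ≥ 463   (calories)
  87x1 + 63x2 + 101x3 + 42x4 ≥ 112   (calcium)
  47x1 + 2x2 ≥ 99   (vitamin C)
  x1, x2, x3, x4 ≥ 0.
The optimal basis is {kale, kidney beans}; almonds, quinoa drop out. Binding constraints: calories and vitamin C.
Optimal quantities: kale = 2.029 servings, kidney beans = 1.809 servings.
Total cost: 1.19·2.029 + 0.84·1.809 = 3.9341.

£3.93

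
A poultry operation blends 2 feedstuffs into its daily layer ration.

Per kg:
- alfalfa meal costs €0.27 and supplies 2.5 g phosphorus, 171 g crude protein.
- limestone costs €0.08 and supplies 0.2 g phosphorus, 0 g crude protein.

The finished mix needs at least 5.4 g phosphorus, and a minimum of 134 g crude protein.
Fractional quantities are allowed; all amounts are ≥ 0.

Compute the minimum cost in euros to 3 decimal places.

This is a linear program. Let x1 = kg of alfalfa meal, x2 = kg of limestone.
Minimise 0.27x1 + 0.08x2 with:
  2.5x1 + 0.2x2 ≥ 5.4   (phosphorus)
  171x1 ≥ 134   (crude protein)
  x1, x2 ≥ 0.
The optimal basis is {alfalfa meal}; limestone drops out. The phosphorus requirement is met with equality.
Solving gives x1 = 2.16.
Total cost: 0.27·2.16 = 0.58320.

€0.583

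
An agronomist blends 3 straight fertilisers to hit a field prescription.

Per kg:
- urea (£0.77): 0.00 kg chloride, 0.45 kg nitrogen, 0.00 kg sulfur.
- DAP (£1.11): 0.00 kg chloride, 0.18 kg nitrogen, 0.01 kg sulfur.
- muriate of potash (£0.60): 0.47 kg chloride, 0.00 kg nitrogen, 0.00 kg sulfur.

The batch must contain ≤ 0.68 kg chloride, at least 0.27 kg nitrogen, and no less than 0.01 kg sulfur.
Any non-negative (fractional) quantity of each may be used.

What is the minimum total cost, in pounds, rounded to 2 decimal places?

Let x1 = kg of urea, x2 = kg of DAP, x3 = kg of muriate of potash.
min 0.77x1 + 1.11x2 + 0.6x3 subject to:
  0.47x3 ≤ 0.68   (chloride)
  0.45x1 + 0.18x2 ≥ 0.27   (nitrogen)
  0.01x2 ≥ 0.01   (sulfur)
  x1, x2, x3 ≥ 0.
At the optimum only urea, DAP are positive (muriate of potash = 0). Binding constraints: nitrogen and sulfur.
That vertex is x1 = 0.2, x2 = 1.
Cost = 0.77·0.2 + 1.11·1 = 1.2640.

£1.26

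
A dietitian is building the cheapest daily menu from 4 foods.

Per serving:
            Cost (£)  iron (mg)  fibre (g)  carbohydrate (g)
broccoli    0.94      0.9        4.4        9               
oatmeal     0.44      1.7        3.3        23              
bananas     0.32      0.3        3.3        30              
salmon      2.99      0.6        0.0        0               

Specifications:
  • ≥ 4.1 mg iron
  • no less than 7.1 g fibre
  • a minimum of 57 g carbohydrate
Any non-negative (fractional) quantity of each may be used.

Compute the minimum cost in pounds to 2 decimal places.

This is a linear program. Let x1 = servings of broccoli, x2 = servings of oatmeal, x3 = servings of bananas, x4 = servings of salmon.
Minimise 0.94x1 + 0.44x2 + 0.32x3 + 2.99x4 with:
  0.9x1 + 1.7x2 + 0.3x3 + 0.6x4 ≥ 4.1   (iron)
  4.4x1 + 3.3x2 + 3.3x3 ≥ 7.1   (fibre)
  9x1 + 23x2 + 30x3 ≥ 57   (carbohydrate)
  x1, x2, x3, x4 ≥ 0.
At the optimum only oatmeal, bananas are positive (broccoli, salmon = 0). Binding constraints: iron and carbohydrate.
That vertex is x2 = 2.401, x3 = 0.05896.
Total cost: 0.44·2.401 + 0.32·0.05896 = 1.0753.

£1.08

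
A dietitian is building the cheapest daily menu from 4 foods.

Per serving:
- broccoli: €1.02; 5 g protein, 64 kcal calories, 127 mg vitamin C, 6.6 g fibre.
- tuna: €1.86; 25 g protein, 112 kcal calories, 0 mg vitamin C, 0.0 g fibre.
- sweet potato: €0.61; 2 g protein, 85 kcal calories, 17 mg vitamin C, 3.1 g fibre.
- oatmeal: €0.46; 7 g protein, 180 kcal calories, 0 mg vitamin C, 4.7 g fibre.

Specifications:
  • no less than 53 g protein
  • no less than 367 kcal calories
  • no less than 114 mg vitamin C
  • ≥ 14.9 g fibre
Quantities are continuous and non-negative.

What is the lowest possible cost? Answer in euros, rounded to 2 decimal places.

Let x1 = servings of broccoli, x2 = servings of tuna, x3 = servings of sweet potato, x4 = servings of oatmeal.
Minimise 1.02x1 + 1.86x2 + 0.61x3 + 0.46x4 subject to:
  5x1 + 25x2 + 2x3 + 7x4 ≥ 53   (protein)
  64x1 + 112x2 + 85x3 + 180x4 ≥ 367   (calories)
  127x1 + 17x3 ≥ 114   (vitamin C)
  6.6x1 + 3.1x3 + 4.7x4 ≥ 14.9   (fibre)
  x1, x2, x3, x4 ≥ 0.
The optimal basis is {broccoli, oatmeal}; tuna, sweet potato drop out. Binding constraints: protein and vitamin C.
So broccoli = 0.8976 servings, oatmeal = 6.93 servings.
Objective = 1.02·0.8976 + 0.46·6.93 = 4.1034.

€4.10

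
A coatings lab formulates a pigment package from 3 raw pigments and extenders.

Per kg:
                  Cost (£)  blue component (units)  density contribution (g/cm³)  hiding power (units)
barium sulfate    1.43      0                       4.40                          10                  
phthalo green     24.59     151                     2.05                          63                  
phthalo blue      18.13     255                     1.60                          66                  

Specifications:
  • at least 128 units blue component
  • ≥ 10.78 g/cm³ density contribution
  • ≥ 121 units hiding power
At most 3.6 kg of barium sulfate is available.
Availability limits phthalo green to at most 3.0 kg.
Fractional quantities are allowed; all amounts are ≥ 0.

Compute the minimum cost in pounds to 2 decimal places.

Let x1 = kg of barium sulfate, x2 = kg of phthalo green, x3 = kg of phthalo blue.
min 1.43x1 + 24.59x2 + 18.13x3 with:
  151x2 + 255x3 ≥ 128   (blue component)
  4.4x1 + 2.05x2 + 1.6x3 ≥ 10.78   (density contribution)
  10x1 + 63x2 + 66x3 ≥ 121   (hiding power)
  x1 ≤ 3.6
  x2 ≤ 3
  x1, x2, x3 ≥ 0.
The cheapest feasible vertex uses only barium sulfate, phthalo blue; phthalo green is not used. There the hiding power and the barium sulfate cap constraints are tight.
Solving gives x1 = 3.6, x3 = 1.288.
Cost = 1.43·3.6 + 18.13·1.288 = 28.4994.

£28.50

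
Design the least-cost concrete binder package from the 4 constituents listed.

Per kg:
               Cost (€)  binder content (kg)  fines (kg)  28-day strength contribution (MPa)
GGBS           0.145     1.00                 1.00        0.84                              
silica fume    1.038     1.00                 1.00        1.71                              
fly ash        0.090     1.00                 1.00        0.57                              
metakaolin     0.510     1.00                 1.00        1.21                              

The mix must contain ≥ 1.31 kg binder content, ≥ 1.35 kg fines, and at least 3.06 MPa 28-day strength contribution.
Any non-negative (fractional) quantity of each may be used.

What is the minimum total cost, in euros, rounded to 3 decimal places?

€0.483

Let x1 = kg of GGBS, x2 = kg of silica fume, x3 = kg of fly ash, x4 = kg of metakaolin.
Minimise 0.145x1 + 1.038x2 + 0.09x3 + 0.51x4 subject to:
  1x1 + 1x2 + 1x3 + 1x4 ≥ 1.31   (binder content)
  1x1 + 1x2 + 1x3 + 1x4 ≥ 1.35   (fines)
  0.84x1 + 1.71x2 + 0.57x3 + 1.21x4 ≥ 3.06   (28-day strength contribution)
  x1, x2, x3, x4 ≥ 0.
At the optimum only fly ash is positive (GGBS, silica fume, metakaolin = 0). Binding constraint: 28-day strength contribution.
Optimal quantities: fly ash = 5.368 kg.
Objective = 0.09·5.368 = 0.48312.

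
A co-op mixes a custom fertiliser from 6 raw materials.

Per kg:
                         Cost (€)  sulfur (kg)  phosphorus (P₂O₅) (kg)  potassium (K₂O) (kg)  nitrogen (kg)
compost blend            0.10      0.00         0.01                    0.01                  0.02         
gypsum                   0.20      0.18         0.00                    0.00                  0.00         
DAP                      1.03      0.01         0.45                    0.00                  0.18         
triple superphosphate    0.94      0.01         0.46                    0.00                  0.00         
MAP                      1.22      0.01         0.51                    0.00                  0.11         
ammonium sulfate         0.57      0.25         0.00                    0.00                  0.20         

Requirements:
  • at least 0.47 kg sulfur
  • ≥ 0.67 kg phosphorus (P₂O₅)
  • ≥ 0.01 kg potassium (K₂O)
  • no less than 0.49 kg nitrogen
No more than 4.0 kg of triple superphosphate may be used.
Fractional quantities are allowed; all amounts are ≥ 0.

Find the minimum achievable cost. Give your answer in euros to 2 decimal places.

Let x1 = kg of compost blend, x2 = kg of gypsum, x3 = kg of DAP, x4 = kg of triple superphosphate, x5 = kg of MAP, x6 = kg of ammonium sulfate.
Minimize 0.1x1 + 0.2x2 + 1.03x3 + 0.94x4 + 1.22x5 + 0.57x6 s.t.:
  0.18x2 + 0.01x3 + 0.01x4 + 0.01x5 + 0.25x6 ≥ 0.47   (sulfur)
  0.01x1 + 0.45x3 + 0.46x4 + 0.51x5 ≥ 0.67   (phosphorus (P₂O₅))
  0.01x1 ≥ 0.01   (potassium (K₂O))
  0.02x1 + 0.18x3 + 0.11x5 + 0.2x6 ≥ 0.49   (nitrogen)
  x4 ≤ 4
  x1, x2, x3, x4, x5, x6 ≥ 0.
The cheapest feasible vertex uses only compost blend, gypsum, DAP, ammonium sulfate; triple superphosphate, MAP are not used. Binding constraints: sulfur, phosphorus (P₂O₅), potassium (K₂O), nitrogen.
That vertex is x1 = 1, x2 = 1.099, x3 = 1.467, x6 = 1.03.
Hence cost = 0.1·1 + 0.2·1.099 + 1.03·1.467 + 0.57·1.03 = €2.4179.

€2.42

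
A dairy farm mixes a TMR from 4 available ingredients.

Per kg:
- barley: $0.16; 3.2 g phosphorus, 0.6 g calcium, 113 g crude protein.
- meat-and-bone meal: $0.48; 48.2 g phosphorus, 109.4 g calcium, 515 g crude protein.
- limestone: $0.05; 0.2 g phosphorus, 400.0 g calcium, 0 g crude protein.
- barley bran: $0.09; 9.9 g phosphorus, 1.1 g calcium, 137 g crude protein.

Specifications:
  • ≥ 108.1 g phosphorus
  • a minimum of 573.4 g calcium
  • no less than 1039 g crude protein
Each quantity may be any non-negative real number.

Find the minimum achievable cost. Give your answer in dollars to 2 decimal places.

$1.05

This is a linear program. Let x1 = kg of barley, x2 = kg of meat-and-bone meal, x3 = kg of limestone, x4 = kg of barley bran.
min 0.16x1 + 0.48x2 + 0.05x3 + 0.09x4 subject to:
  3.2x1 + 48.2x2 + 0.2x3 + 9.9x4 ≥ 108.1   (phosphorus)
  0.6x1 + 109.4x2 + 400x3 + 1.1x4 ≥ 573.4   (calcium)
  113x1 + 515x2 + 137x4 ≥ 1039   (crude protein)
  x1, x2, x3, x4 ≥ 0.
The minimum-cost mix takes nothing from barley, meat-and-bone meal — only limestone, barley bran. The phosphorus and calcium requirements are met with equality.
Optimal quantities: limestone = 1.404 kg, barley bran = 10.89 kg.
Total cost: 0.05·1.404 + 0.09·10.89 = 1.0503.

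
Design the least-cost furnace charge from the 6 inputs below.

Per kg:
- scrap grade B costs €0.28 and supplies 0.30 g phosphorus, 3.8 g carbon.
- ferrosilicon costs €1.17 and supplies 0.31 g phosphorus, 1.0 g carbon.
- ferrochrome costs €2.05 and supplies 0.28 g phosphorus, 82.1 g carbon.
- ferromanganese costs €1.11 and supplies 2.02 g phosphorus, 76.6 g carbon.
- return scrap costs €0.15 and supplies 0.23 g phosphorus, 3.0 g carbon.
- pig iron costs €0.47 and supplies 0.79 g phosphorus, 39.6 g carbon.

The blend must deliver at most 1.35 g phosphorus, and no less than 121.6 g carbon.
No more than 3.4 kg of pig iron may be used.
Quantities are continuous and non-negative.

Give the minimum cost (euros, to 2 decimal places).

€2.30

Let x1 = kg of scrap grade B, x2 = kg of ferrosilicon, x3 = kg of ferrochrome, x4 = kg of ferromanganese, x5 = kg of return scrap, x6 = kg of pig iron.
Minimise 0.28x1 + 1.17x2 + 2.05x3 + 1.11x4 + 0.15x5 + 0.47x6 with:
  0.3x1 + 0.31x2 + 0.28x3 + 2.02x4 + 0.23x5 + 0.79x6 ≤ 1.35   (phosphorus)
  3.8x1 + 1x2 + 82.1x3 + 76.6x4 + 3x5 + 39.6x6 ≥ 121.6   (carbon)
  x6 ≤ 3.4
  x1, x2, x3, x4, x5, x6 ≥ 0.
At the optimum only ferrochrome, pig iron are positive (scrap grade B, ferrosilicon, ferromanganese, return scrap = 0). The phosphorus and carbon requirements are met with equality.
That vertex is x3 = 0.7923, x6 = 1.428.
Cost = 2.05·0.7923 + 0.47·1.428 = 2.2954.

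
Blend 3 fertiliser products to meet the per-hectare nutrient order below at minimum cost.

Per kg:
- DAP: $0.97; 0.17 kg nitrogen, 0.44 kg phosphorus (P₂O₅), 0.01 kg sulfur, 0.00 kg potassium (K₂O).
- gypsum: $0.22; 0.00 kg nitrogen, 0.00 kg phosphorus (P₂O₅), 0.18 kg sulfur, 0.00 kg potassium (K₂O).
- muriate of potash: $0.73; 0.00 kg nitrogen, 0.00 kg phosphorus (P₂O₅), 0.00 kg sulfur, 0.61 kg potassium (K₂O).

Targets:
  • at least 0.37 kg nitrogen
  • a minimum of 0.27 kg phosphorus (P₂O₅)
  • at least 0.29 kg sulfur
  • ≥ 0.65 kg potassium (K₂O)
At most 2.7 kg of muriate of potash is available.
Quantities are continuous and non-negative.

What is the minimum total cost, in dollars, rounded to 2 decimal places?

Let x1 = kg of DAP, x2 = kg of gypsum, x3 = kg of muriate of potash.
Minimize 0.97x1 + 0.22x2 + 0.73x3 subject to:
  0.17x1 ≥ 0.37   (nitrogen)
  0.44x1 ≥ 0.27   (phosphorus (P₂O₅))
  0.01x1 + 0.18x2 ≥ 0.29   (sulfur)
  0.61x3 ≥ 0.65   (potassium (K₂O))
  x3 ≤ 2.7
  x1, x2, x3 ≥ 0.
All 3 inputs are positive at the optimum. Binding constraints: nitrogen, sulfur, potassium (K₂O).
Solving gives x1 = 2.176, x2 = 1.49, x3 = 1.066.
Hence cost = 0.97·2.176 + 0.22·1.49 + 0.73·1.066 = $3.2167.

$3.22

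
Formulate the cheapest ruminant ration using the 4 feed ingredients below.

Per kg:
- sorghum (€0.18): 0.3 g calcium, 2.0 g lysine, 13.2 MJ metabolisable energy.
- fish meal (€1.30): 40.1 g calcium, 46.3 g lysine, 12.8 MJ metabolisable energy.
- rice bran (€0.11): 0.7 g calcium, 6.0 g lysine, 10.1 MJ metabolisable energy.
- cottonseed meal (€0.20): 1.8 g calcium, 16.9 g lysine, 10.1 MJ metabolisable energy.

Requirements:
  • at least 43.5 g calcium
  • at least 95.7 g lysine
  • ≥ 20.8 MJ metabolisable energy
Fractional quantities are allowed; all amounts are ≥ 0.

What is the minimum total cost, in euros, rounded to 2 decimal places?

Let x1 = kg of sorghum, x2 = kg of fish meal, x3 = kg of rice bran, x4 = kg of cottonseed meal.
min 0.18x1 + 1.3x2 + 0.11x3 + 0.2x4 s.t.:
  0.3x1 + 40.1x2 + 0.7x3 + 1.8x4 ≥ 43.5   (calcium)
  2x1 + 46.3x2 + 6x3 + 16.9x4 ≥ 95.7   (lysine)
  13.2x1 + 12.8x2 + 10.1x3 + 10.1x4 ≥ 20.8   (metabolisable energy)
  x1, x2, x3, x4 ≥ 0.
At the optimum only fish meal, cottonseed meal are positive (sorghum, rice bran = 0). The calcium and lysine requirements are met with equality.
Solving gives x2 = 0.9471, x4 = 3.068.
Hence cost = 1.3·0.9471 + 0.2·3.068 = €1.8448.

€1.84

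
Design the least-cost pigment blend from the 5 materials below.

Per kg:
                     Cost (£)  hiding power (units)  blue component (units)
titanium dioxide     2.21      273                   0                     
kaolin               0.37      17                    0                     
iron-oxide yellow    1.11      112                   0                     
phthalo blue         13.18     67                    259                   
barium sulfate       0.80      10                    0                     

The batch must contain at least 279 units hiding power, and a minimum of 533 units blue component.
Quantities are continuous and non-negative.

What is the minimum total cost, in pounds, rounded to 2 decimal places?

This is a linear program. Let x1 = kg of titanium dioxide, x2 = kg of kaolin, x3 = kg of iron-oxide yellow, x4 = kg of phthalo blue, x5 = kg of barium sulfate.
min 2.21x1 + 0.37x2 + 1.11x3 + 13.18x4 + 0.8x5 subject to:
  273x1 + 17x2 + 112x3 + 67x4 + 10x5 ≥ 279   (hiding power)
  259x4 ≥ 533   (blue component)
  x1, x2, x3, x4, x5 ≥ 0.
The optimal basis is {titanium dioxide, phthalo blue}; kaolin, iron-oxide yellow, barium sulfate drop out. There the hiding power and blue component constraints are tight.
Optimal quantities: titanium dioxide = 0.5169 kg, phthalo blue = 2.058 kg.
Hence cost = 2.21·0.5169 + 13.18·2.058 = £28.2668.

£28.27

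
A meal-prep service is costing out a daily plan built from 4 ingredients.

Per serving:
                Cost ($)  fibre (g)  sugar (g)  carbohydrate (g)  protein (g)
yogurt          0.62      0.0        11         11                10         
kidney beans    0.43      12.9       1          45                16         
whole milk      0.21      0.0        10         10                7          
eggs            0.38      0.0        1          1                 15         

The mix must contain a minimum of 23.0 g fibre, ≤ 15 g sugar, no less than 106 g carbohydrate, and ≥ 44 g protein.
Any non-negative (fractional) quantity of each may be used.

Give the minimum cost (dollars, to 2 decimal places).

Treat it as an LP. Let x1 = servings of yogurt, x2 = servings of kidney beans, x3 = servings of whole milk, x4 = servings of eggs.
Minimize 0.62x1 + 0.43x2 + 0.21x3 + 0.38x4 s.t.:
  12.9x2 ≥ 23   (fibre)
  11x1 + 1x2 + 10x3 + 1x4 ≤ 15   (sugar)
  11x1 + 45x2 + 10x3 + 1x4 ≥ 106   (carbohydrate)
  10x1 + 16x2 + 7x3 + 15x4 ≥ 44   (protein)
  x1, x2, x3, x4 ≥ 0.
The optimal basis is {kidney beans, eggs}; yogurt, whole milk drop out. There the carbohydrate and protein constraints are tight.
That vertex is x2 = 2.346, x4 = 0.431.
Total cost: 0.43·2.346 + 0.38·0.431 = 1.1726.

$1.17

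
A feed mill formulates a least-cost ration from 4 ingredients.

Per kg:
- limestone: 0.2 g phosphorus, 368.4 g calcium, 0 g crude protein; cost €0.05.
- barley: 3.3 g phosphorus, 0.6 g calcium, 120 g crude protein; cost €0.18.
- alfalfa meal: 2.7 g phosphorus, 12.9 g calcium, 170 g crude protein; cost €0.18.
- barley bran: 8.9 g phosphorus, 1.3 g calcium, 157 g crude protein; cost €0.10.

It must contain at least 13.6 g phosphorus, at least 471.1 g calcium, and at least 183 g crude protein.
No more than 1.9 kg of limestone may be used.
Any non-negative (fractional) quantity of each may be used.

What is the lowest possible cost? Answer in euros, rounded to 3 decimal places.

Let x1 = kg of limestone, x2 = kg of barley, x3 = kg of alfalfa meal, x4 = kg of barley bran.
min 0.05x1 + 0.18x2 + 0.18x3 + 0.1x4 with:
  0.2x1 + 3.3x2 + 2.7x3 + 8.9x4 ≥ 13.6   (phosphorus)
  368.4x1 + 0.6x2 + 12.9x3 + 1.3x4 ≥ 471.1   (calcium)
  120x2 + 170x3 + 157x4 ≥ 183   (crude protein)
  x1 ≤ 1.9
  x1, x2, x3, x4 ≥ 0.
At the optimum only limestone, barley bran are positive (barley, alfalfa meal = 0). There the phosphorus and calcium constraints are tight.
That vertex is x1 = 1.273, x4 = 1.499.
Hence cost = 0.05·1.273 + 0.1·1.499 = €0.21355.

€0.214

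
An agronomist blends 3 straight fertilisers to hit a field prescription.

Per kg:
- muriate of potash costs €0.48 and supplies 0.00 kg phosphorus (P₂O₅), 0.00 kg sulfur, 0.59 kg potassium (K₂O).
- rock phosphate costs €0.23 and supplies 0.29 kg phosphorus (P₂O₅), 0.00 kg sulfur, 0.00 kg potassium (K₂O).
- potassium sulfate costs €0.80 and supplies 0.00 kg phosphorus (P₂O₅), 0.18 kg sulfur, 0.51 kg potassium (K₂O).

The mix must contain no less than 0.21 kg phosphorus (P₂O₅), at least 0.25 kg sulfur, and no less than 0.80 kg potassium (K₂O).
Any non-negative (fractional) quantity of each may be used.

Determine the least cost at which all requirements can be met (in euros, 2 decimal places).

Let x1 = kg of muriate of potash, x2 = kg of rock phosphate, x3 = kg of potassium sulfate.
min 0.48x1 + 0.23x2 + 0.8x3 with:
  0.29x2 ≥ 0.21   (phosphorus (P₂O₅))
  0.18x3 ≥ 0.25   (sulfur)
  0.59x1 + 0.51x3 ≥ 0.8   (potassium (K₂O))
  x1, x2, x3 ≥ 0.
All 3 inputs are positive at the optimum. There the phosphorus (P₂O₅), sulfur, potassium (K₂O) constraints are tight.
Solving gives x1 = 0.1554, x2 = 0.7241, x3 = 1.389.
Cost = 0.48·0.1554 + 0.23·0.7241 + 0.8·1.389 = 1.3523.

€1.35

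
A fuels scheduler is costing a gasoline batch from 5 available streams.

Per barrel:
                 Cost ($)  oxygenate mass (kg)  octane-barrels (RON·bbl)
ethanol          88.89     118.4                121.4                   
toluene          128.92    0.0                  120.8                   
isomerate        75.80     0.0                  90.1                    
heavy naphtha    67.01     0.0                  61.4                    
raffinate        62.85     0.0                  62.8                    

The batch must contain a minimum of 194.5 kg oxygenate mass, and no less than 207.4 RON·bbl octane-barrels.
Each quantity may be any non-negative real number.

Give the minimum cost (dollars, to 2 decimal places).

This is a linear program. Let x1 = barrels of ethanol, x2 = barrels of toluene, x3 = barrels of isomerate, x4 = barrels of heavy naphtha, x5 = barrels of raffinate.
Minimize 88.89x1 + 128.92x2 + 75.8x3 + 67.01x4 + 62.85x5 with:
  118.4x1 ≥ 194.5   (oxygenate mass)
  121.4x1 + 120.8x2 + 90.1x3 + 61.4x4 + 62.8x5 ≥ 207.4   (octane-barrels)
  x1, x2, x3, x4, x5 ≥ 0.
The optimal basis is {ethanol}; toluene, isomerate, heavy naphtha, raffinate drop out. There the octane-barrels constraint is tight.
Solving gives x1 = 1.7084.
Cost = 88.89·1.7084 = 151.8597.

$151.86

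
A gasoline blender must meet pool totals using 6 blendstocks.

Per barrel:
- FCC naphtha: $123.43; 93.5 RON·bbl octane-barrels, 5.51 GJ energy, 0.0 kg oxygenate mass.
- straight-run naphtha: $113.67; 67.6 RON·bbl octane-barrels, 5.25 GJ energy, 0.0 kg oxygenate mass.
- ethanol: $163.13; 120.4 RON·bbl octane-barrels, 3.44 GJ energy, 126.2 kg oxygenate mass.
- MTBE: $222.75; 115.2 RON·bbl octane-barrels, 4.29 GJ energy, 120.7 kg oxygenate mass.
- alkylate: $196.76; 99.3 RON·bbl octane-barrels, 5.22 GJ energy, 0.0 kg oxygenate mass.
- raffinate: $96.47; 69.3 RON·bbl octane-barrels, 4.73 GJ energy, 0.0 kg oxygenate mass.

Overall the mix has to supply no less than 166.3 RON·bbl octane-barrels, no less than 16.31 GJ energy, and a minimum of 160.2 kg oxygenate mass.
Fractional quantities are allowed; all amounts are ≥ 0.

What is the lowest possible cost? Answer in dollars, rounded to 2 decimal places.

$450.67

Set it up as a linear program. Let x1 = barrels of FCC naphtha, x2 = barrels of straight-run naphtha, x3 = barrels of ethanol, x4 = barrels of MTBE, x5 = barrels of alkylate, x6 = barrels of raffinate.
min 123.43x1 + 113.67x2 + 163.13x3 + 222.75x4 + 196.76x5 + 96.47x6 subject to:
  93.5x1 + 67.6x2 + 120.4x3 + 115.2x4 + 99.3x5 + 69.3x6 ≥ 166.3   (octane-barrels)
  5.51x1 + 5.25x2 + 3.44x3 + 4.29x4 + 5.22x5 + 4.73x6 ≥ 16.31   (energy)
  126.2x3 + 120.7x4 ≥ 160.2   (oxygenate mass)
  x1, x2, x3, x4, x5, x6 ≥ 0.
The minimum-cost mix takes nothing from FCC naphtha, straight-run naphtha, MTBE, alkylate — only ethanol, raffinate. There the energy and oxygenate mass constraints are tight.
Solving gives x3 = 1.269414, x6 = 2.524993.
Objective = 163.13·1.269414 + 96.47·2.524993 = 450.6656.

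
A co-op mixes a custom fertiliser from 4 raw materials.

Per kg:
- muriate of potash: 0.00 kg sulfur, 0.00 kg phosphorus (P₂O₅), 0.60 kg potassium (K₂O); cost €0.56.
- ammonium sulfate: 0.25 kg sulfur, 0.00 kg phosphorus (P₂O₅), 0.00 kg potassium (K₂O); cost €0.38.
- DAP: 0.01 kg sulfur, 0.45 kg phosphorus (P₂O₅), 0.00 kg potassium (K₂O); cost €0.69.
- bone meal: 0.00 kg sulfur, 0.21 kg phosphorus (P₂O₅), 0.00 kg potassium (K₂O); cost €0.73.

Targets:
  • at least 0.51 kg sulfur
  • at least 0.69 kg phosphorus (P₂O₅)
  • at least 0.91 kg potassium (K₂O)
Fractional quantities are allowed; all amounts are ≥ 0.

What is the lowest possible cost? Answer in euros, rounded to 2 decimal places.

Let x1 = kg of muriate of potash, x2 = kg of ammonium sulfate, x3 = kg of DAP, x4 = kg of bone meal.
Minimize 0.56x1 + 0.38x2 + 0.69x3 + 0.73x4 s.t.:
  0.25x2 + 0.01x3 ≥ 0.51   (sulfur)
  0.45x3 + 0.21x4 ≥ 0.69   (phosphorus (P₂O₅))
  0.6x1 ≥ 0.91   (potassium (K₂O))
  x1, x2, x3, x4 ≥ 0.
At the optimum only muriate of potash, ammonium sulfate, DAP are positive (bone meal = 0). There the sulfur, phosphorus (P₂O₅), potassium (K₂O) constraints are tight.
So muriate of potash = 1.517 kg, ammonium sulfate = 1.979 kg, DAP = 1.533 kg.
Hence cost = 0.56·1.517 + 0.38·1.979 + 0.69·1.533 = €2.6593.

€2.66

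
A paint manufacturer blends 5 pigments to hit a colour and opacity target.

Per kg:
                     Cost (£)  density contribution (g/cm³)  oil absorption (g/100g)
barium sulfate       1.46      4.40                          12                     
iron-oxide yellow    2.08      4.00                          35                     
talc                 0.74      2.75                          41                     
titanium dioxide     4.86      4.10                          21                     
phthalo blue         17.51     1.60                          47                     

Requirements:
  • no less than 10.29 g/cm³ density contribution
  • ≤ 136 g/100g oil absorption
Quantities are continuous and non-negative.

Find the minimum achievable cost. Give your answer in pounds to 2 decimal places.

Set it up as a linear program. Let x1 = kg of barium sulfate, x2 = kg of iron-oxide yellow, x3 = kg of talc, x4 = kg of titanium dioxide, x5 = kg of phthalo blue.
min 1.46x1 + 2.08x2 + 0.74x3 + 4.86x4 + 17.51x5 s.t.:
  4.4x1 + 4x2 + 2.75x3 + 4.1x4 + 1.6x5 ≥ 10.29   (density contribution)
  12x1 + 35x2 + 41x3 + 21x4 + 47x5 ≤ 136   (oil absorption)
  x1, x2, x3, x4, x5 ≥ 0.
At the optimum only barium sulfate, talc are positive (iron-oxide yellow, titanium dioxide, phthalo blue = 0). There the density contribution and oil absorption constraints are tight.
So barium sulfate = 0.3249 kg, talc = 3.222 kg.
Cost = 1.46·0.3249 + 0.74·3.222 = 2.8586.

£2.86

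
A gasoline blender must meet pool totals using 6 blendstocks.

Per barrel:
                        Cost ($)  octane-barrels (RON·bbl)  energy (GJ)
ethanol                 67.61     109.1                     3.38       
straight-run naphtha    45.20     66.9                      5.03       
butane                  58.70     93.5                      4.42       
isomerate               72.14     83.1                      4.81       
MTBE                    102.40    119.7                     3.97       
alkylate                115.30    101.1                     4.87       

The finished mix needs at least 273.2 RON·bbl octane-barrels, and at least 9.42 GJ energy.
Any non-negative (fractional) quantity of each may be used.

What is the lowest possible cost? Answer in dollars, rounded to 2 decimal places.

$169.78

Let x1 = barrels of ethanol, x2 = barrels of straight-run naphtha, x3 = barrels of butane, x4 = barrels of isomerate, x5 = barrels of MTBE, x6 = barrels of alkylate.
Minimise 67.61x1 + 45.2x2 + 58.7x3 + 72.14x4 + 102.4x5 + 115.3x6 s.t.:
  109.1x1 + 66.9x2 + 93.5x3 + 83.1x4 + 119.7x5 + 101.1x6 ≥ 273.2   (octane-barrels)
  3.38x1 + 5.03x2 + 4.42x3 + 4.81x4 + 3.97x5 + 4.87x6 ≥ 9.42   (energy)
  x1, x2, x3, x4, x5, x6 ≥ 0.
The optimal basis is {ethanol, butane}; straight-run naphtha, isomerate, MTBE, alkylate drop out. Binding constraints: octane-barrels and energy.
That vertex is x1 = 1.9662, x3 = 0.62762.
Total cost: 67.61·1.9662 + 58.7·0.62762 = 169.7761.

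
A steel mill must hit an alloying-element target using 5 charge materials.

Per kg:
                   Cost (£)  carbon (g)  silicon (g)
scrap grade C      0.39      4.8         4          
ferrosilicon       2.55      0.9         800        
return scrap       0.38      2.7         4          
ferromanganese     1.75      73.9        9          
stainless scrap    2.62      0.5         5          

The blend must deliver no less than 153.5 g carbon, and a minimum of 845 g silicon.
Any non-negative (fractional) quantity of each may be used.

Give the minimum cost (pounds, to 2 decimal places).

£6.25

This is a linear program. Let x1 = kg of scrap grade C, x2 = kg of ferrosilicon, x3 = kg of return scrap, x4 = kg of ferromanganese, x5 = kg of stainless scrap.
Minimise 0.39x1 + 2.55x2 + 0.38x3 + 1.75x4 + 2.62x5 subject to:
  4.8x1 + 0.9x2 + 2.7x3 + 73.9x4 + 0.5x5 ≥ 153.5   (carbon)
  4x1 + 800x2 + 4x3 + 9x4 + 5x5 ≥ 845   (silicon)
  x1, x2, x3, x4, x5 ≥ 0.
The optimal basis is {ferrosilicon, ferromanganese}; scrap grade C, return scrap, stainless scrap drop out. There the carbon and silicon constraints are tight.
So ferrosilicon = 1.033 kg, ferromanganese = 2.065 kg.
Objective = 2.55·1.033 + 1.75·2.065 = 6.2479.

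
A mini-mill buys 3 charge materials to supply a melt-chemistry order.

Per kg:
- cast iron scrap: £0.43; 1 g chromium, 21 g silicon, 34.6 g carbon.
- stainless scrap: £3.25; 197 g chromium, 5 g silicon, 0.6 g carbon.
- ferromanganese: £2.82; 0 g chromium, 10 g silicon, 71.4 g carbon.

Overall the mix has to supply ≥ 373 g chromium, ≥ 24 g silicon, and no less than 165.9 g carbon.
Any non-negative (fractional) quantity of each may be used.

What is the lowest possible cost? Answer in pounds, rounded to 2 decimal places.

£8.12

Let x1 = kg of cast iron scrap, x2 = kg of stainless scrap, x3 = kg of ferromanganese.
min 0.43x1 + 3.25x2 + 2.82x3 with:
  1x1 + 197x2 ≥ 373   (chromium)
  21x1 + 5x2 + 10x3 ≥ 24   (silicon)
  34.6x1 + 0.6x2 + 71.4x3 ≥ 165.9   (carbon)
  x1, x2, x3 ≥ 0.
The optimal basis is {cast iron scrap, stainless scrap}; ferromanganese drops out. The chromium and carbon requirements are met with equality.
Solving gives x1 = 4.762, x2 = 1.869.
Objective = 0.43·4.762 + 3.25·1.869 = 8.1219.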